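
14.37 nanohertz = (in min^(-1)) 8.622e-07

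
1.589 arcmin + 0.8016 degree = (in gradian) 0.9201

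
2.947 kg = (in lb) 6.497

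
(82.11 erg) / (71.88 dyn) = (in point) 32.38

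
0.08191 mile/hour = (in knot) 0.07118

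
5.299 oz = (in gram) 150.2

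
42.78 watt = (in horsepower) 0.05737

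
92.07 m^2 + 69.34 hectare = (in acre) 171.4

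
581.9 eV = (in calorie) 2.228e-17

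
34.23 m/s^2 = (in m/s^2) 34.23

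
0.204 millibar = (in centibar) 0.0204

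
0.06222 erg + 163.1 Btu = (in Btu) 163.1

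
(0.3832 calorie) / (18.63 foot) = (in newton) 0.2824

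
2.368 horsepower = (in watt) 1766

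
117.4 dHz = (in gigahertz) 1.174e-08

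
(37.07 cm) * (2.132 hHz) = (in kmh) 284.5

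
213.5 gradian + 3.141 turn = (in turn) 3.675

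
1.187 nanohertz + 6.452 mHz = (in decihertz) 0.06452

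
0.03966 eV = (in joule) 6.354e-21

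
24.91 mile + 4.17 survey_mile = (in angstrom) 4.68e+14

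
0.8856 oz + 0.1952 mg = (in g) 25.11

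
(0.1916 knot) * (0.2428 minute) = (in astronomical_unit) 9.599e-12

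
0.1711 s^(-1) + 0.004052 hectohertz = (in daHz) 0.05763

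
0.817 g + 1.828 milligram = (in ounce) 0.02888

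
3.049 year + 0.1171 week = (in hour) 2.673e+04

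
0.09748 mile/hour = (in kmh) 0.1569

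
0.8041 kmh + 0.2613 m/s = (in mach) 0.001423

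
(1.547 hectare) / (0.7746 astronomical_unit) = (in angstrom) 1335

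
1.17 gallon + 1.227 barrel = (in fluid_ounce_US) 6746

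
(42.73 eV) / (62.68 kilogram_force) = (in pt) 3.157e-17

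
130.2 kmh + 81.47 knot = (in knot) 151.8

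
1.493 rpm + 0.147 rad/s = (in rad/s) 0.3033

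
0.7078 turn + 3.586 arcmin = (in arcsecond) 9.175e+05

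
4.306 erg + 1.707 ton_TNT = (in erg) 7.142e+16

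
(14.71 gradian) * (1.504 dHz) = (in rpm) 0.3319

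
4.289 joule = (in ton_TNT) 1.025e-09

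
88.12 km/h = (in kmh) 88.12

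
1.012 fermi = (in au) 6.765e-27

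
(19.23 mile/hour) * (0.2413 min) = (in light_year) 1.316e-14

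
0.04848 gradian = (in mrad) 0.7615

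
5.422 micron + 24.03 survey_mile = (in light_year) 4.088e-12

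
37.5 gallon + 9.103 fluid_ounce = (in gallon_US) 37.57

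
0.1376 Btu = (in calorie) 34.7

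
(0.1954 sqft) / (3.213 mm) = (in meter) 5.65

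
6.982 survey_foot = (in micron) 2.128e+06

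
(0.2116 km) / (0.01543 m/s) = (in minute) 228.6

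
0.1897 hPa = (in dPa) 189.7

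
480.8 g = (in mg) 4.808e+05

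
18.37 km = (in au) 1.228e-07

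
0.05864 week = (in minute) 591.1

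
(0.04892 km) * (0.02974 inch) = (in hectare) 3.695e-06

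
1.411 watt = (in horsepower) 0.001892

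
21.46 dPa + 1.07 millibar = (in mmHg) 0.8187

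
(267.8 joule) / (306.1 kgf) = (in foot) 0.2927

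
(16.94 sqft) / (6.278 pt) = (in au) 4.75e-09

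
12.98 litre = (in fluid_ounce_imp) 456.8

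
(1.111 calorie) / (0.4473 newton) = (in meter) 10.39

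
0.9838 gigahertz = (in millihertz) 9.838e+11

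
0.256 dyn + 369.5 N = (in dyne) 3.695e+07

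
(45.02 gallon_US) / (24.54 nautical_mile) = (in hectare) 3.75e-10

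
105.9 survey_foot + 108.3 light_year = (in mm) 1.025e+21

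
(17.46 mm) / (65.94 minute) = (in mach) 1.296e-08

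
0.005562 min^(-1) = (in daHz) 9.27e-06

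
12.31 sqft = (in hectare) 0.0001144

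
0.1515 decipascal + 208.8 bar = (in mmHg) 1.566e+05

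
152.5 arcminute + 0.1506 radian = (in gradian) 12.41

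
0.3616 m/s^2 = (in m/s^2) 0.3616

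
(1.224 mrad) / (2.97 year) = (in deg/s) 7.488e-10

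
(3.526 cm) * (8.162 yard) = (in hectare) 2.632e-05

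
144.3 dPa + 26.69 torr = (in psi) 0.5182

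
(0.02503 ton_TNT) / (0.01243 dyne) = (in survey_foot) 2.764e+15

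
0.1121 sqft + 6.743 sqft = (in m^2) 0.6369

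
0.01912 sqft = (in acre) 4.389e-07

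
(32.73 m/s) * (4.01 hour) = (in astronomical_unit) 3.158e-06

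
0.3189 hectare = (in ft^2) 3.433e+04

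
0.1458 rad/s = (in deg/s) 8.354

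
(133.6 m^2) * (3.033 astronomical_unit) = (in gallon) 1.601e+16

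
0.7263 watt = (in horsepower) 0.000974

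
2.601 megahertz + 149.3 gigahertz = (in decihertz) 1.493e+12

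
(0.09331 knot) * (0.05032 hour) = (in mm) 8696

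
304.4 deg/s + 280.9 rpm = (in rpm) 331.6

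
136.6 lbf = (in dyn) 6.076e+07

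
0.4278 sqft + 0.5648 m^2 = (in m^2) 0.6045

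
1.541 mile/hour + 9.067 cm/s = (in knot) 1.515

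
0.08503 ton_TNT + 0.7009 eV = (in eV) 2.221e+27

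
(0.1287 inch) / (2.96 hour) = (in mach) 9.01e-10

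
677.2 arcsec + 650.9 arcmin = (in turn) 0.03066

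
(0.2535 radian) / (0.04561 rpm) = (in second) 53.07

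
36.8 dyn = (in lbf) 8.273e-05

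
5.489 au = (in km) 8.211e+08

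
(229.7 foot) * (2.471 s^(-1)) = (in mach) 0.5081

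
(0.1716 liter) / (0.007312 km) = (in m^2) 2.347e-05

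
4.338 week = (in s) 2.624e+06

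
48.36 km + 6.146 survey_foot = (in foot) 1.587e+05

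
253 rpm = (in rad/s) 26.49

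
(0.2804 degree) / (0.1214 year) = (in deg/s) 7.324e-08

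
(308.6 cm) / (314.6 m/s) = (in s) 0.009809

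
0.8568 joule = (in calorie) 0.2048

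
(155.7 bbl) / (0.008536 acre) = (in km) 0.0007166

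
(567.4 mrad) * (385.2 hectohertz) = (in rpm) 2.087e+05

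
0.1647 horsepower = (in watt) 122.8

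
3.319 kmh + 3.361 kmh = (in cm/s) 185.6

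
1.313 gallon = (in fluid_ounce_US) 168.1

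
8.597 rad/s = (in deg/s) 492.6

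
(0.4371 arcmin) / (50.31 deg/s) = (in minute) 2.413e-06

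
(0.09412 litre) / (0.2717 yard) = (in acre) 9.361e-08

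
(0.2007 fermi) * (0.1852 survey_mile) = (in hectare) 5.982e-18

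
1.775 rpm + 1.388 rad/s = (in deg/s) 90.18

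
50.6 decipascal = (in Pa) 5.06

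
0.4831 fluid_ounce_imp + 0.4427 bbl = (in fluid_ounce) 2380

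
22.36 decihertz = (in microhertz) 2.236e+06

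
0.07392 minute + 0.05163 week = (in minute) 520.5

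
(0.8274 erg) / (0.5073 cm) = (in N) 1.631e-05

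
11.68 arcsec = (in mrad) 0.05663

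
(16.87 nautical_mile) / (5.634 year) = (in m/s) 0.0001758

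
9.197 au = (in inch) 5.417e+13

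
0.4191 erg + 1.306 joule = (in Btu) 0.001238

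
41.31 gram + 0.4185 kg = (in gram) 459.8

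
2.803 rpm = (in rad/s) 0.2935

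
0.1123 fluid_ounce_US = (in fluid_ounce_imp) 0.1169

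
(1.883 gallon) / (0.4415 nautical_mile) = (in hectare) 8.717e-10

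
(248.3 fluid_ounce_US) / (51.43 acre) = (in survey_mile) 2.192e-11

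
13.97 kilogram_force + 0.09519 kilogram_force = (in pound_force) 31.01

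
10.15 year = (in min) 5.335e+06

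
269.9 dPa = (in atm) 0.0002664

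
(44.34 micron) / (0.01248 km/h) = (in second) 0.01279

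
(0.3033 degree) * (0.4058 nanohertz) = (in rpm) 2.051e-11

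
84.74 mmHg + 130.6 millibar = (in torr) 182.7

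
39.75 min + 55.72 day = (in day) 55.75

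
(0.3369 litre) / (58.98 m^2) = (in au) 3.818e-17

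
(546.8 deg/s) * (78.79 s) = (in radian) 751.9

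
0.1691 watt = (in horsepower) 0.0002268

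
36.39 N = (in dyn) 3.639e+06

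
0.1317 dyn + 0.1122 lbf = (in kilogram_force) 0.05089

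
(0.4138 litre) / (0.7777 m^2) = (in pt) 1.508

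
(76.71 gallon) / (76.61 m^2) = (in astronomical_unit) 2.534e-14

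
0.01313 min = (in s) 0.7878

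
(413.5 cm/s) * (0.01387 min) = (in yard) 3.763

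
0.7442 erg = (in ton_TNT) 1.779e-17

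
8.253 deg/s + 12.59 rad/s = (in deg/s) 729.6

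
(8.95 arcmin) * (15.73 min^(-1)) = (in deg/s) 0.03911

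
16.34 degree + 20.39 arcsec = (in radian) 0.2853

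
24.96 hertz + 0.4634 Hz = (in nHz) 2.542e+10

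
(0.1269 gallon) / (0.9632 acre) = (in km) 1.232e-10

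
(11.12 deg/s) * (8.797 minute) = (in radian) 102.4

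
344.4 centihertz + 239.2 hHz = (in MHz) 0.02392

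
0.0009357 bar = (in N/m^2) 93.57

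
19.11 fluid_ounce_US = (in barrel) 0.003555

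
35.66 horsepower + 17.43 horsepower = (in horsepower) 53.09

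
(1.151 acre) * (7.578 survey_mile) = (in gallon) 1.501e+10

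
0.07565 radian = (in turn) 0.01204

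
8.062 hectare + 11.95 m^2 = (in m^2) 8.063e+04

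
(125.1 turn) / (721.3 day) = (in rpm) 0.0001204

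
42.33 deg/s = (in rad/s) 0.7388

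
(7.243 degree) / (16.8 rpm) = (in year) 2.279e-09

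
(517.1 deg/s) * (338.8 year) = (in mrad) 9.643e+13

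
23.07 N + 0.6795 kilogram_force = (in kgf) 3.032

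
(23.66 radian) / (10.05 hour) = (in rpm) 0.006245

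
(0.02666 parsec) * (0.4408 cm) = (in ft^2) 3.903e+13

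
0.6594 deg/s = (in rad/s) 0.01151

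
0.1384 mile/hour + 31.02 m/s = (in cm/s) 3108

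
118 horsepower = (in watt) 8.799e+04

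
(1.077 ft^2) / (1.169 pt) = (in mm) 2.426e+05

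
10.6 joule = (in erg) 1.06e+08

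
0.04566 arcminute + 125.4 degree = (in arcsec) 4.514e+05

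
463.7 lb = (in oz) 7419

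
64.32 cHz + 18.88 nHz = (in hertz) 0.6432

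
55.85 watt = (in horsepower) 0.0749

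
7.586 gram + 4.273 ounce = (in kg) 0.1287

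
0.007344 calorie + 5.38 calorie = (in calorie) 5.387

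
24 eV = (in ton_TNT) 9.19e-28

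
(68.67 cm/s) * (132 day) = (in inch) 3.083e+08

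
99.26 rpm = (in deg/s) 595.6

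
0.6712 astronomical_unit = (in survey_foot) 3.294e+11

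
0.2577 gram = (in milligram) 257.7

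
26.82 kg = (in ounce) 946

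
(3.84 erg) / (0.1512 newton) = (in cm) 0.000254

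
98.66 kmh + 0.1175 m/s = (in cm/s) 2752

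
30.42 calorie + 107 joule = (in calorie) 55.99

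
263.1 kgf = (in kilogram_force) 263.1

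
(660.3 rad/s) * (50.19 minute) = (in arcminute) 6.836e+09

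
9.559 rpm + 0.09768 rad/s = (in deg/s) 62.95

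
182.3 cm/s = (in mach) 0.005354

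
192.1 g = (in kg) 0.1921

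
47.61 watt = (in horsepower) 0.06385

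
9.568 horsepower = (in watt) 7135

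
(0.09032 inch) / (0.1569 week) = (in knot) 4.699e-08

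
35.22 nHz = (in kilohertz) 3.522e-11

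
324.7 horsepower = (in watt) 2.421e+05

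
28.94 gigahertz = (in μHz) 2.894e+16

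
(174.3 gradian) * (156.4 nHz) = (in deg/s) 2.453e-05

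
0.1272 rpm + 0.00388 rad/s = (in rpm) 0.1643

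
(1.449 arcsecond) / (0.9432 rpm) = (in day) 8.232e-10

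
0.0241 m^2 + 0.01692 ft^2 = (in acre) 6.344e-06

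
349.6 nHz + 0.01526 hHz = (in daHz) 0.1526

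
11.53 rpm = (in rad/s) 1.207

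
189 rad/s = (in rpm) 1805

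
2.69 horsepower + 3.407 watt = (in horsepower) 2.695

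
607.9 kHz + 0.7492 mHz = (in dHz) 6.079e+06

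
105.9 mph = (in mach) 0.139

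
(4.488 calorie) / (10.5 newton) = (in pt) 5069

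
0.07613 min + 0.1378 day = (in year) 0.0003777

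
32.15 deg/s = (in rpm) 5.358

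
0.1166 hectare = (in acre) 0.2881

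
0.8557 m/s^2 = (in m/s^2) 0.8557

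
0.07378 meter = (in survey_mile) 4.584e-05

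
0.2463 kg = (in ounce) 8.688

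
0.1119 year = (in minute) 5.881e+04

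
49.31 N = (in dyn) 4.931e+06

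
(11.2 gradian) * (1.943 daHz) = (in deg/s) 195.9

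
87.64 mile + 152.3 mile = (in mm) 3.861e+08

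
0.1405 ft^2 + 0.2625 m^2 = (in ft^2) 2.966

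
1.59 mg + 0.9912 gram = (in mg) 992.8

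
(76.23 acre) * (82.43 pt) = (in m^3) 8971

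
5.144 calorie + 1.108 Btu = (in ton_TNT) 2.845e-07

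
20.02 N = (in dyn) 2.002e+06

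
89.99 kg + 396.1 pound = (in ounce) 9512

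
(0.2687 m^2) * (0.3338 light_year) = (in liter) 8.486e+17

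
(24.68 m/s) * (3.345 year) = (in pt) 7.38e+12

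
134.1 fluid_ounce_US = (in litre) 3.966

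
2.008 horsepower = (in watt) 1497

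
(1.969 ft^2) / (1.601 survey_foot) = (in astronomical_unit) 2.506e-12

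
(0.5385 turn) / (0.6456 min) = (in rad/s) 0.08735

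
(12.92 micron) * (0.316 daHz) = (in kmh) 0.000147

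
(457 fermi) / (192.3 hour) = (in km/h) 2.376e-18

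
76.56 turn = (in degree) 2.756e+04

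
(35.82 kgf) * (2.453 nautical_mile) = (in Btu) 1513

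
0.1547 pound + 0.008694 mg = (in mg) 7.017e+04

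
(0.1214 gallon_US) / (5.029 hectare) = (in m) 9.138e-09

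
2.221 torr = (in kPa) 0.2961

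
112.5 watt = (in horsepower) 0.1509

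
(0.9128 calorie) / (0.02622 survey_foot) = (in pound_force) 107.4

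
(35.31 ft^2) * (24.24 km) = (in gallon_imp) 1.749e+07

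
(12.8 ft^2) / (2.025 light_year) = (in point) 1.759e-13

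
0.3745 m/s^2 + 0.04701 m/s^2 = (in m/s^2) 0.4215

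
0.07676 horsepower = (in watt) 57.24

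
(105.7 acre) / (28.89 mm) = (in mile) 9200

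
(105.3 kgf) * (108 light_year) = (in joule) 1.055e+21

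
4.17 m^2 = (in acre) 0.00103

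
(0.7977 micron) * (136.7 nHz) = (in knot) 2.12e-13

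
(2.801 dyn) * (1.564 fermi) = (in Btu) 4.152e-23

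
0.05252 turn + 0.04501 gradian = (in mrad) 330.7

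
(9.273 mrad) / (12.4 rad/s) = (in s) 0.0007478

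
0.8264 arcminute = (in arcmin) 0.8264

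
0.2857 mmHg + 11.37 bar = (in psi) 164.9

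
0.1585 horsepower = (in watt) 118.2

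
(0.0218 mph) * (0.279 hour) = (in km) 0.009788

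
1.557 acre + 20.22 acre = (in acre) 21.78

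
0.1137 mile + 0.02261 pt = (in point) 5.187e+05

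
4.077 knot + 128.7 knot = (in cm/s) 6831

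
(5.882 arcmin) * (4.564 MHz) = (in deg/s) 4.474e+05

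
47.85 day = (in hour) 1148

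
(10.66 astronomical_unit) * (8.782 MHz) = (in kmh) 5.042e+19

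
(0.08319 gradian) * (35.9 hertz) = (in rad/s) 0.04691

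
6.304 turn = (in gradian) 2522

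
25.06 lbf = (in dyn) 1.115e+07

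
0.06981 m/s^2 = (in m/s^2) 0.06981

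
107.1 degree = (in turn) 0.2975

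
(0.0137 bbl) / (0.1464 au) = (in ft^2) 1.07e-12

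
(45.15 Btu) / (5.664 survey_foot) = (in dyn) 2.759e+09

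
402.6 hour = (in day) 16.77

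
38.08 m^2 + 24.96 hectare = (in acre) 61.69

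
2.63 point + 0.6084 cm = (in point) 19.88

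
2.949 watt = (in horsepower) 0.003955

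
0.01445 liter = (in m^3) 1.445e-05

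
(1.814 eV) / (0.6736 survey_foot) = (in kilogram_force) 1.443e-19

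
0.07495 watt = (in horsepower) 0.0001005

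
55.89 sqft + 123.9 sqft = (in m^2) 16.7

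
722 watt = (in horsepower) 0.9682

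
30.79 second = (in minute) 0.5132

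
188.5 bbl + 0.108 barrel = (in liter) 2.999e+04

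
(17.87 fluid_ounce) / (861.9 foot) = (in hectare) 2.012e-10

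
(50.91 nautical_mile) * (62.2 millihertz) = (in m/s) 5865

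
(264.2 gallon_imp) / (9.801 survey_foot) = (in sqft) 4.328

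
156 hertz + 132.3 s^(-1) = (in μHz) 2.883e+08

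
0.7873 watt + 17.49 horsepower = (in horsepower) 17.49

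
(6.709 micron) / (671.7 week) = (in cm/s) 1.651e-12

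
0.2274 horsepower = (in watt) 169.6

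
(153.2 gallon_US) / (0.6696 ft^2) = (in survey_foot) 30.59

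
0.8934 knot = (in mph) 1.028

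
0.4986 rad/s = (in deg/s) 28.57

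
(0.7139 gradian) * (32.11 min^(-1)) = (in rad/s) 0.006001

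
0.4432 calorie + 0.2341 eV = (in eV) 1.157e+19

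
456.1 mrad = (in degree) 26.13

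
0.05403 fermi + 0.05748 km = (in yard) 62.86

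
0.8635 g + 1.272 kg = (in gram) 1273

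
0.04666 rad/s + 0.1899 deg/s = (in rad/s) 0.04997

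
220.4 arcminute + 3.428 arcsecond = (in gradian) 4.083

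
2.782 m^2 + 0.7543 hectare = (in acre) 1.865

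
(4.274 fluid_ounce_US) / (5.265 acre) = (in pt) 1.682e-05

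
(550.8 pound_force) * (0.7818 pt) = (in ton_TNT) 1.615e-10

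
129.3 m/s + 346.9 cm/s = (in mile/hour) 297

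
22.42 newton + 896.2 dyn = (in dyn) 2.243e+06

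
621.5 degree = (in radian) 10.85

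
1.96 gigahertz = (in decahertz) 1.96e+08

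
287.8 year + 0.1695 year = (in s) 9.081e+09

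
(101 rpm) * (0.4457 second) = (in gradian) 300.1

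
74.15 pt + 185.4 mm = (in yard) 0.2314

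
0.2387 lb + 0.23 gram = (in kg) 0.1085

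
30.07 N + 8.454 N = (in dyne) 3.852e+06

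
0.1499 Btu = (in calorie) 37.8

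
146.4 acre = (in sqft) 6.377e+06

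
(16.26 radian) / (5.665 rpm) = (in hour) 0.007614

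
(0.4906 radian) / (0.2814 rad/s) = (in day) 2.018e-05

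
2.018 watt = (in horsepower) 0.002706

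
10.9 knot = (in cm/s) 560.7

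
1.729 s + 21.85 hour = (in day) 0.9104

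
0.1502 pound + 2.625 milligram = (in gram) 68.13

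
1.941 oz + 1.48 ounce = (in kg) 0.09698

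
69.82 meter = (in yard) 76.36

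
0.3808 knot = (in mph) 0.4382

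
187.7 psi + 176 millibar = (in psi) 190.3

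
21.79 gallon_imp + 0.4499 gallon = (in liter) 100.8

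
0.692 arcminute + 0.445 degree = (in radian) 0.007968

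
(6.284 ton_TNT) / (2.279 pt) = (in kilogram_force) 3.335e+12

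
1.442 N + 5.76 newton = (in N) 7.202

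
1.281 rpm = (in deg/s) 7.686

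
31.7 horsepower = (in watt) 2.364e+04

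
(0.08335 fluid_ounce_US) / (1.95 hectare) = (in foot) 4.147e-10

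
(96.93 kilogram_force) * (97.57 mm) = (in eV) 5.789e+20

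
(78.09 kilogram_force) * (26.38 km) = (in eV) 1.261e+26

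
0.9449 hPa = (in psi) 0.0137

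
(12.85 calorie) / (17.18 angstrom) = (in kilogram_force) 3.191e+09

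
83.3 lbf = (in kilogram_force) 37.78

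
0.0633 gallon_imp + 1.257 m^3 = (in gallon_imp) 276.6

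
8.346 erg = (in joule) 8.346e-07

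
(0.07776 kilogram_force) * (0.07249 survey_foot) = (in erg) 1.685e+05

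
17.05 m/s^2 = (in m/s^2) 17.05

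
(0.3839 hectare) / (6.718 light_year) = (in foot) 1.982e-13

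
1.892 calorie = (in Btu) 0.007503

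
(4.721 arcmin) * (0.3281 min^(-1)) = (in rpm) 7.171e-05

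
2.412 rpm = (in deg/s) 14.47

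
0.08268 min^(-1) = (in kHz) 1.378e-06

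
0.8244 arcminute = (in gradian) 0.01527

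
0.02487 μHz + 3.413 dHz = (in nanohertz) 3.413e+08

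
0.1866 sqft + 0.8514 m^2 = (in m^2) 0.8687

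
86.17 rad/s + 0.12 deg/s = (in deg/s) 4937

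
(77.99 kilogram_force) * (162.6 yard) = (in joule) 1.137e+05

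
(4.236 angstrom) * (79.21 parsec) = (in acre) 2.558e+05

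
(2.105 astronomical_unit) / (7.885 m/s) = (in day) 4.622e+05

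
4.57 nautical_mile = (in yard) 9256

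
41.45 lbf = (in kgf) 18.8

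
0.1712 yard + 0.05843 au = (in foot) 2.868e+10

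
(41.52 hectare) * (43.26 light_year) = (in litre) 1.699e+26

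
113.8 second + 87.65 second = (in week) 0.0003331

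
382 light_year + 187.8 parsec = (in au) 6.289e+07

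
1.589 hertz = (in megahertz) 1.589e-06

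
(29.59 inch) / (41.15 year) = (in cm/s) 5.792e-08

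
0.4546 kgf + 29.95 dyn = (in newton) 4.458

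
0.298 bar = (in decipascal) 2.98e+05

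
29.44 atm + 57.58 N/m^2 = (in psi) 432.7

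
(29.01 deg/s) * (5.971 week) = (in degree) 1.048e+08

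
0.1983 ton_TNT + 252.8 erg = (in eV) 5.179e+27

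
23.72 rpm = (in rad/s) 2.484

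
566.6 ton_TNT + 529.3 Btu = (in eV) 1.48e+31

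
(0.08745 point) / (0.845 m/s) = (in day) 4.226e-10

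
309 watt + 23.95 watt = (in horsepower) 0.4465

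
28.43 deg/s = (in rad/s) 0.4962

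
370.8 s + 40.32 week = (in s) 2.439e+07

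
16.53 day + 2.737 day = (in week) 2.752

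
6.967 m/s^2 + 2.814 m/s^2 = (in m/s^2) 9.781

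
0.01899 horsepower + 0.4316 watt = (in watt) 14.59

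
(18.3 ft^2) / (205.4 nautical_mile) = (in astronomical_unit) 2.988e-17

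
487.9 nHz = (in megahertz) 4.879e-13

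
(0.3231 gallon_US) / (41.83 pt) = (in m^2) 0.08288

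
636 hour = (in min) 3.816e+04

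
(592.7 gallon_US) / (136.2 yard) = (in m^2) 0.01802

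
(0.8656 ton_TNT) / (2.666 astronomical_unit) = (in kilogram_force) 0.000926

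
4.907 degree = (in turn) 0.01363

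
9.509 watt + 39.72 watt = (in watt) 49.23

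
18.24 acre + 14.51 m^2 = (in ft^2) 7.947e+05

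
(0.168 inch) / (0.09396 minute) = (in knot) 0.001471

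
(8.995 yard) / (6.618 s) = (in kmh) 4.474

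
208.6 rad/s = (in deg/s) 1.195e+04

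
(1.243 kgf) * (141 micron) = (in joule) 0.001719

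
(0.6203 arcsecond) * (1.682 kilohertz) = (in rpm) 0.0483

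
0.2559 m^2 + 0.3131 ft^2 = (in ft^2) 3.068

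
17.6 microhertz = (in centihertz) 0.00176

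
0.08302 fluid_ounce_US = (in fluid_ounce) 0.08302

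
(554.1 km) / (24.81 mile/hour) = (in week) 0.0826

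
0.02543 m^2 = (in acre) 6.284e-06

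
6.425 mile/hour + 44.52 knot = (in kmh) 92.79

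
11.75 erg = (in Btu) 1.114e-09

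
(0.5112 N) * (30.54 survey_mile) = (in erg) 2.513e+11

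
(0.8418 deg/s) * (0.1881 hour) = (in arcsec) 2.052e+06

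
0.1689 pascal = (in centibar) 0.0001689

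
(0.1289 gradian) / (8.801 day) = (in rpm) 2.543e-08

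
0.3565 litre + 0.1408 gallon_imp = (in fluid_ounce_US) 33.7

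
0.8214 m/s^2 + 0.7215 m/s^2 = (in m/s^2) 1.543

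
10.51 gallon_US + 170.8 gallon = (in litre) 686.3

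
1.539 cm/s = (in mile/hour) 0.03443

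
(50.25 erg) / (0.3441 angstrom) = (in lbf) 3.283e+04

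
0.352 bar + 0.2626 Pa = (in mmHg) 264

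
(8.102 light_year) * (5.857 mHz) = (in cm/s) 4.489e+16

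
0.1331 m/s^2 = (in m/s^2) 0.1331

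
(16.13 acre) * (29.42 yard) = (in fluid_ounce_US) 5.938e+10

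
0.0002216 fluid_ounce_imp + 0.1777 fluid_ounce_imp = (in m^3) 5.055e-06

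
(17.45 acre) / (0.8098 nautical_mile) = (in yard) 51.49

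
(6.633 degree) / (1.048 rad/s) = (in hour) 3.068e-05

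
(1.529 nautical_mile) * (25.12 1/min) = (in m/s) 1186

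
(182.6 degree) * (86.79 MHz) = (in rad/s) 2.766e+08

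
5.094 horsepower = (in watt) 3799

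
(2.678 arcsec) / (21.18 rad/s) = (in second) 6.13e-07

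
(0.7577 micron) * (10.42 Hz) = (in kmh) 2.842e-05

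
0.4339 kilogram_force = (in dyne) 4.255e+05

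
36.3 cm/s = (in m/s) 0.363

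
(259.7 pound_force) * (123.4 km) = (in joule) 1.426e+08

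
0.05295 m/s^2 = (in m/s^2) 0.05295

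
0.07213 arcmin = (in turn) 3.339e-06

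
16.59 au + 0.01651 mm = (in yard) 2.714e+12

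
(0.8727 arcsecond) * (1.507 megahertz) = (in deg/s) 365.3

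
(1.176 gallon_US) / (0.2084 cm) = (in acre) 0.0005278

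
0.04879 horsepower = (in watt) 36.38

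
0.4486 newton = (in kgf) 0.04574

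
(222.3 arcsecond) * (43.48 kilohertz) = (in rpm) 447.5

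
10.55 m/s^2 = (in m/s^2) 10.55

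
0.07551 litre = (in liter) 0.07551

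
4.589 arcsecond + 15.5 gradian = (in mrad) 243.5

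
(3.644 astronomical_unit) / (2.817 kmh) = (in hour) 1.935e+08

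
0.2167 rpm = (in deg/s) 1.3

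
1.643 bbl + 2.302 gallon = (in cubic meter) 0.2699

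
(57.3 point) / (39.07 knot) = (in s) 0.001006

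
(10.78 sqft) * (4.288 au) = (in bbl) 4.041e+12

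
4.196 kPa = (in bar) 0.04196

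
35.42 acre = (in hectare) 14.33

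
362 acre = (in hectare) 146.5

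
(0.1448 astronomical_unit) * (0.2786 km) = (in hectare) 6.035e+08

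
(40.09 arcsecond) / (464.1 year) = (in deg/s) 7.609e-13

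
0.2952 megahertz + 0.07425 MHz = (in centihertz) 3.694e+07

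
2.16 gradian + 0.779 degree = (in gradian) 3.026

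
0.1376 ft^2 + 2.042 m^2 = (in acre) 0.0005077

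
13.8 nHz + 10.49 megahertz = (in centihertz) 1.049e+09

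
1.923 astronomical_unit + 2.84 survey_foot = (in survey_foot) 9.438e+11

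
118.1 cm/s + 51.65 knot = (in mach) 0.0815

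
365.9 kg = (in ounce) 1.291e+04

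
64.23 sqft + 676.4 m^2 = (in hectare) 0.06824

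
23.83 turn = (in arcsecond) 3.088e+07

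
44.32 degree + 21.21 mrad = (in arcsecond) 1.639e+05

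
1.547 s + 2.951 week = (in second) 1.785e+06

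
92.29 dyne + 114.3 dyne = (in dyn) 206.6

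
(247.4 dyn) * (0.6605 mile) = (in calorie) 0.6285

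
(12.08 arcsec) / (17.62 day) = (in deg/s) 2.204e-09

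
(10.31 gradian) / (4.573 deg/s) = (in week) 3.355e-06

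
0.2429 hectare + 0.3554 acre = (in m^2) 3867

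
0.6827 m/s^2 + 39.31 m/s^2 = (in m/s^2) 39.99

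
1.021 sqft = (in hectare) 9.485e-06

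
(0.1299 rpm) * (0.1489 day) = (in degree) 1.003e+04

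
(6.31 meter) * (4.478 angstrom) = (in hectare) 2.826e-13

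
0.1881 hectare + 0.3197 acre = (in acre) 0.7845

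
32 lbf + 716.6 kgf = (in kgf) 731.1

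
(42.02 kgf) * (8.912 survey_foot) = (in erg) 1.119e+10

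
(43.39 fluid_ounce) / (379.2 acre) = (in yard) 9.145e-10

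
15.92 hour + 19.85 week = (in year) 0.3825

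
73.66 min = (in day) 0.05115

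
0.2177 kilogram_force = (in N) 2.135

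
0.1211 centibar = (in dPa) 1211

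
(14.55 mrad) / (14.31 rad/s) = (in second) 0.001017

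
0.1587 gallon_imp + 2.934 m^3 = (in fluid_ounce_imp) 1.033e+05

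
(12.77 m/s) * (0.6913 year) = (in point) 7.892e+11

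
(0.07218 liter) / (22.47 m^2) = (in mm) 0.003212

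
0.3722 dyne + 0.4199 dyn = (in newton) 7.921e-06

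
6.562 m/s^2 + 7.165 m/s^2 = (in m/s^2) 13.73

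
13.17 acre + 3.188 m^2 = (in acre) 13.17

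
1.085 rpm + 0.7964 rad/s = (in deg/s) 52.14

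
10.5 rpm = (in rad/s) 1.1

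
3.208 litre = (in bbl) 0.02018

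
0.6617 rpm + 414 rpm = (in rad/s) 43.42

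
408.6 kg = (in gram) 4.086e+05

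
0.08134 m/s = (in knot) 0.1581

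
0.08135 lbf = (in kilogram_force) 0.0369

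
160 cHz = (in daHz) 0.16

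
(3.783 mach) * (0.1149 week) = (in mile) 5.562e+04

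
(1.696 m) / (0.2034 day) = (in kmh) 0.0003474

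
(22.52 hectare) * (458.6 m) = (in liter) 1.033e+11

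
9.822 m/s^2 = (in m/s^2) 9.822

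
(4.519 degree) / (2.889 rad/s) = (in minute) 0.000455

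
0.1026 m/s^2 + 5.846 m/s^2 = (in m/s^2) 5.949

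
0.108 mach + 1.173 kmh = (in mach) 0.109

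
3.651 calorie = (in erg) 1.528e+08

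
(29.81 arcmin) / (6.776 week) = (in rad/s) 2.116e-09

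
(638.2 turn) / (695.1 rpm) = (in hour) 0.0153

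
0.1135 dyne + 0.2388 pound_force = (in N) 1.062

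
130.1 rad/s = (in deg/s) 7454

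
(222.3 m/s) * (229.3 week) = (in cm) 3.083e+12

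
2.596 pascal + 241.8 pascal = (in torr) 1.833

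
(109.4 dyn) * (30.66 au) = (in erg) 5.018e+16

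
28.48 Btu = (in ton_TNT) 7.182e-06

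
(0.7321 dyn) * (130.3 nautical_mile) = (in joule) 1.767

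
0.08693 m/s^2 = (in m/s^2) 0.08693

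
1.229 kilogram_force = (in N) 12.05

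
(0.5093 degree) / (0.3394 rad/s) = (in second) 0.02619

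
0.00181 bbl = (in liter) 0.2878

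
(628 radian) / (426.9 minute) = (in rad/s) 0.02452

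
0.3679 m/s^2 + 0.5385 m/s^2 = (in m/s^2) 0.9064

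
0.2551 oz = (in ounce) 0.2551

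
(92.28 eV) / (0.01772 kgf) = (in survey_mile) 5.287e-20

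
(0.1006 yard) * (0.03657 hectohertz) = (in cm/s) 33.64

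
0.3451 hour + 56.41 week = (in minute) 5.686e+05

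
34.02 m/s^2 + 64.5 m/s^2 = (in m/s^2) 98.52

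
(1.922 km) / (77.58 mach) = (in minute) 0.001213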